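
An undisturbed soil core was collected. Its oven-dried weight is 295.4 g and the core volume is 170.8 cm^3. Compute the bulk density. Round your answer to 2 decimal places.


Step 1: Identify the formula: BD = dry mass / volume
Step 2: Substitute values: BD = 295.4 / 170.8
Step 3: BD = 1.73 g/cm^3

1.73


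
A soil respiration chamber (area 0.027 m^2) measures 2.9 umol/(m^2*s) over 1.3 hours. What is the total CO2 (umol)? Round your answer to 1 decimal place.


Step 1: Convert time to seconds: 1.3 hr * 3600 = 4680.0 s
Step 2: Total = flux * area * time_s
Step 3: Total = 2.9 * 0.027 * 4680.0
Step 4: Total = 366.4 umol

366.4


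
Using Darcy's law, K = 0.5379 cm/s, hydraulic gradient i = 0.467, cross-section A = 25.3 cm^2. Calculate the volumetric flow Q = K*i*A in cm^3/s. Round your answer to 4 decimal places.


Step 1: Apply Darcy's law: Q = K * i * A
Step 2: Q = 0.5379 * 0.467 * 25.3
Step 3: Q = 6.3553 cm^3/s

6.3553


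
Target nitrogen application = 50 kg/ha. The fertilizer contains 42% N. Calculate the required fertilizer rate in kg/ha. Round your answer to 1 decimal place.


Step 1: Fertilizer rate = target N / (N content / 100)
Step 2: Rate = 50 / (42 / 100)
Step 3: Rate = 50 / 0.42
Step 4: Rate = 119.0 kg/ha

119.0


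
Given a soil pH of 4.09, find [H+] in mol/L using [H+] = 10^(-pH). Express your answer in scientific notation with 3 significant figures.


Step 1: [H+] = 10^(-pH)
Step 2: [H+] = 10^(-4.09)
Step 3: [H+] = 8.13e-05 mol/L

8.13e-05


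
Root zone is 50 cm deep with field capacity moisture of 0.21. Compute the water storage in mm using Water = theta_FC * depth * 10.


Step 1: Water (mm) = theta_FC * depth (cm) * 10
Step 2: Water = 0.21 * 50 * 10
Step 3: Water = 105.0 mm

105.0


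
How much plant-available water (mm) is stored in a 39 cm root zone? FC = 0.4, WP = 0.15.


Step 1: Available water = (FC - WP) * depth * 10
Step 2: AW = (0.4 - 0.15) * 39 * 10
Step 3: AW = 0.25 * 39 * 10
Step 4: AW = 97.5 mm

97.5


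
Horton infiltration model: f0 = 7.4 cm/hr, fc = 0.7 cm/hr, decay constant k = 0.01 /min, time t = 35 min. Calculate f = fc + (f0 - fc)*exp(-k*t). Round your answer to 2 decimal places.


Step 1: f = fc + (f0 - fc) * exp(-k * t)
Step 2: exp(-0.01 * 35) = 0.704688
Step 3: f = 0.7 + (7.4 - 0.7) * 0.704688
Step 4: f = 0.7 + 6.7 * 0.704688
Step 5: f = 5.42 cm/hr

5.42


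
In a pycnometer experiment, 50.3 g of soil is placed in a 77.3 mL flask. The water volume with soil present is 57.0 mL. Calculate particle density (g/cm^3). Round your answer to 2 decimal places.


Step 1: Volume of solids = flask volume - water volume with soil
Step 2: V_solids = 77.3 - 57.0 = 20.3 mL
Step 3: Particle density = mass / V_solids = 50.3 / 20.3 = 2.48 g/cm^3

2.48


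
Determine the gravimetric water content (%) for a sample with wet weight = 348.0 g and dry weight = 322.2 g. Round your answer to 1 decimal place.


Step 1: Water mass = wet - dry = 348.0 - 322.2 = 25.8 g
Step 2: w = 100 * water mass / dry mass
Step 3: w = 100 * 25.8 / 322.2 = 8.0%

8.0


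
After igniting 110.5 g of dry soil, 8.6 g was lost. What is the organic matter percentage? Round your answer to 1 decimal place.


Step 1: OM% = 100 * LOI / sample mass
Step 2: OM = 100 * 8.6 / 110.5
Step 3: OM = 7.8%

7.8


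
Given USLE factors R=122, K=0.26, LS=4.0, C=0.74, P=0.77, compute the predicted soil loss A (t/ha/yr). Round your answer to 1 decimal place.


Step 1: A = R * K * LS * C * P
Step 2: R * K = 122 * 0.26 = 31.72
Step 3: (R*K) * LS = 31.72 * 4.0 = 126.88
Step 4: * C * P = 126.88 * 0.74 * 0.77 = 72.3
Step 5: A = 72.3 t/(ha*yr)

72.3


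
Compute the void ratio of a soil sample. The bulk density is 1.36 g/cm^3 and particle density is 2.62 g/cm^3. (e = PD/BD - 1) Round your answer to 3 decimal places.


Step 1: e = PD / BD - 1
Step 2: e = 2.62 / 1.36 - 1
Step 3: e = 1.92647 - 1
Step 4: e = 0.926

0.926


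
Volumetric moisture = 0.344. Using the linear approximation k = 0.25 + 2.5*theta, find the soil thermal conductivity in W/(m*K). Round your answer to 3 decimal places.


Step 1: k = 0.25 + 2.5 * theta
Step 2: k = 0.25 + 2.5 * 0.344
Step 3: k = 0.25 + 0.86
Step 4: k = 1.11 W/(m*K)

1.11


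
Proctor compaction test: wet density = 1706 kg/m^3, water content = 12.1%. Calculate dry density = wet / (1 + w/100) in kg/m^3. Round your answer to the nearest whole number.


Step 1: Dry density = wet density / (1 + w/100)
Step 2: Dry density = 1706 / (1 + 12.1/100)
Step 3: Dry density = 1706 / 1.121
Step 4: Dry density = 1522 kg/m^3

1522


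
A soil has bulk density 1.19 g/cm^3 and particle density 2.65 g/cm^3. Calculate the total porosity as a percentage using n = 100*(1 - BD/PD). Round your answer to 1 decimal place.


Step 1: Formula: n = 100 * (1 - BD / PD)
Step 2: n = 100 * (1 - 1.19 / 2.65)
Step 3: n = 100 * (1 - 0.44906)
Step 4: n = 55.1%

55.1


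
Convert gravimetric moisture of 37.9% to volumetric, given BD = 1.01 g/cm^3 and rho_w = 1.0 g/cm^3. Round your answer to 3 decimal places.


Step 1: theta = (w / 100) * BD / rho_w
Step 2: theta = (37.9 / 100) * 1.01 / 1.0
Step 3: theta = 0.379 * 1.01
Step 4: theta = 0.383

0.383


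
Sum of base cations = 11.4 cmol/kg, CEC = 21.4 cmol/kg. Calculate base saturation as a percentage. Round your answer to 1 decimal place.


Step 1: BS = 100 * (sum of bases) / CEC
Step 2: BS = 100 * 11.4 / 21.4
Step 3: BS = 53.3%

53.3


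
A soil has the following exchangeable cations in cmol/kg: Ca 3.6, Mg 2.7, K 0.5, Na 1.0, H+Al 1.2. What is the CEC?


Step 1: CEC = Ca + Mg + K + Na + (H+Al)
Step 2: CEC = 3.6 + 2.7 + 0.5 + 1.0 + 1.2
Step 3: CEC = 9.0 cmol/kg

9.0


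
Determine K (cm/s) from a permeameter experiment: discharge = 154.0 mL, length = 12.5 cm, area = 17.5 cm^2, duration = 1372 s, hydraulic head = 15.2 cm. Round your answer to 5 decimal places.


Step 1: K = Q * L / (A * t * h)
Step 2: Numerator = 154.0 * 12.5 = 1925.0
Step 3: Denominator = 17.5 * 1372 * 15.2 = 364952.0
Step 4: K = 1925.0 / 364952.0 = 0.00527 cm/s

0.00527


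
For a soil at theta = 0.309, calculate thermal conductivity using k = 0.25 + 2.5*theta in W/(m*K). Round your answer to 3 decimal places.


Step 1: k = 0.25 + 2.5 * theta
Step 2: k = 0.25 + 2.5 * 0.309
Step 3: k = 0.25 + 0.773
Step 4: k = 1.023 W/(m*K)

1.023


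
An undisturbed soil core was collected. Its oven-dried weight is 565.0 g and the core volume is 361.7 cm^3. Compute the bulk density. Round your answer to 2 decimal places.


Step 1: Identify the formula: BD = dry mass / volume
Step 2: Substitute values: BD = 565.0 / 361.7
Step 3: BD = 1.56 g/cm^3

1.56


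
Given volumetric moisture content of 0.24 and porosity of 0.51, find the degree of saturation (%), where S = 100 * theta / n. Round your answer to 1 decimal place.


Step 1: S = 100 * theta_v / n
Step 2: S = 100 * 0.24 / 0.51
Step 3: S = 47.1%

47.1


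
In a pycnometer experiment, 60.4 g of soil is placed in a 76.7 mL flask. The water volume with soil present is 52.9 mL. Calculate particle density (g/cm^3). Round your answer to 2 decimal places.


Step 1: Volume of solids = flask volume - water volume with soil
Step 2: V_solids = 76.7 - 52.9 = 23.8 mL
Step 3: Particle density = mass / V_solids = 60.4 / 23.8 = 2.54 g/cm^3

2.54


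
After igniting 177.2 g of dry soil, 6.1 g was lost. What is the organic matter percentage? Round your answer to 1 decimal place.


Step 1: OM% = 100 * LOI / sample mass
Step 2: OM = 100 * 6.1 / 177.2
Step 3: OM = 3.4%

3.4


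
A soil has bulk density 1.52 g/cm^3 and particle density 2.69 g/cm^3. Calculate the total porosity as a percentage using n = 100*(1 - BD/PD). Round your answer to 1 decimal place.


Step 1: Formula: n = 100 * (1 - BD / PD)
Step 2: n = 100 * (1 - 1.52 / 2.69)
Step 3: n = 100 * (1 - 0.56506)
Step 4: n = 43.5%

43.5


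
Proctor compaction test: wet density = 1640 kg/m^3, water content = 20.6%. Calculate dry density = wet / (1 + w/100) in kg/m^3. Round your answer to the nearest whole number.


Step 1: Dry density = wet density / (1 + w/100)
Step 2: Dry density = 1640 / (1 + 20.6/100)
Step 3: Dry density = 1640 / 1.206
Step 4: Dry density = 1360 kg/m^3

1360


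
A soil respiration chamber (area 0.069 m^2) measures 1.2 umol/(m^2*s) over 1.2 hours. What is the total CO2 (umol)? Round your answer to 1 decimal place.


Step 1: Convert time to seconds: 1.2 hr * 3600 = 4320.0 s
Step 2: Total = flux * area * time_s
Step 3: Total = 1.2 * 0.069 * 4320.0
Step 4: Total = 357.7 umol

357.7


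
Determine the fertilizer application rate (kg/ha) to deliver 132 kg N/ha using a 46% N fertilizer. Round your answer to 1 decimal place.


Step 1: Fertilizer rate = target N / (N content / 100)
Step 2: Rate = 132 / (46 / 100)
Step 3: Rate = 132 / 0.46
Step 4: Rate = 287.0 kg/ha

287.0


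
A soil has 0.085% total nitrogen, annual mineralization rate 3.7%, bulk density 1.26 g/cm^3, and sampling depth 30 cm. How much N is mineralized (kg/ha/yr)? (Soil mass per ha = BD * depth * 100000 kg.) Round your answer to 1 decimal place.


Step 1: Soil mass per ha = BD * depth * 100000 = 1.26 * 30 * 100000 = 3780000 kg
Step 2: Total N pool = soil mass * N%/100 = 3780000 * 0.085/100 = 3213.0 kg/ha
Step 3: N mineralized = N pool * rate%/100 = 3213.0 * 3.7/100 = 118.9 kg/ha/yr

118.9


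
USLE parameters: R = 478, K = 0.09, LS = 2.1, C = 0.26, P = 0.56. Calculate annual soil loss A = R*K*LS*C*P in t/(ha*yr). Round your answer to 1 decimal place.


Step 1: A = R * K * LS * C * P
Step 2: R * K = 478 * 0.09 = 43.02
Step 3: (R*K) * LS = 43.02 * 2.1 = 90.342
Step 4: * C * P = 90.342 * 0.26 * 0.56 = 13.2
Step 5: A = 13.2 t/(ha*yr)

13.2


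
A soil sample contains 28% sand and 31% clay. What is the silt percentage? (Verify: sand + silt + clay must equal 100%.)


Step 1: sand + silt + clay = 100%
Step 2: silt = 100 - sand - clay
Step 3: silt = 100 - 28 - 31
Step 4: silt = 41%

41


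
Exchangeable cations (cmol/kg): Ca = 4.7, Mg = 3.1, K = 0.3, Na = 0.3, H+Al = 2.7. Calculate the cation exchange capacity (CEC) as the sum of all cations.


Step 1: CEC = Ca + Mg + K + Na + (H+Al)
Step 2: CEC = 4.7 + 3.1 + 0.3 + 0.3 + 2.7
Step 3: CEC = 11.1 cmol/kg

11.1


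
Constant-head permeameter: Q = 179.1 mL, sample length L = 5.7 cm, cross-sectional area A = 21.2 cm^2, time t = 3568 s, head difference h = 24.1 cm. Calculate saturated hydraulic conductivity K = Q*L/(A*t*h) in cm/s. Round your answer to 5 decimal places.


Step 1: K = Q * L / (A * t * h)
Step 2: Numerator = 179.1 * 5.7 = 1020.87
Step 3: Denominator = 21.2 * 3568 * 24.1 = 1822962.56
Step 4: K = 1020.87 / 1822962.56 = 0.00056 cm/s

0.00056


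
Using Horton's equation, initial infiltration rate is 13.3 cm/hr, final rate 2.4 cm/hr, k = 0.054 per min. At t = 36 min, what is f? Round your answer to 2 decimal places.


Step 1: f = fc + (f0 - fc) * exp(-k * t)
Step 2: exp(-0.054 * 36) = 0.14313
Step 3: f = 2.4 + (13.3 - 2.4) * 0.14313
Step 4: f = 2.4 + 10.9 * 0.14313
Step 5: f = 3.96 cm/hr

3.96


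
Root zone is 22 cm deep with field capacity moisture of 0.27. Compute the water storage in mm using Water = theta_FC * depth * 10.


Step 1: Water (mm) = theta_FC * depth (cm) * 10
Step 2: Water = 0.27 * 22 * 10
Step 3: Water = 59.4 mm

59.4


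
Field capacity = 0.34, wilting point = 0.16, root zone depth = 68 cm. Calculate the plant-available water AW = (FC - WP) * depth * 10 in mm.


Step 1: Available water = (FC - WP) * depth * 10
Step 2: AW = (0.34 - 0.16) * 68 * 10
Step 3: AW = 0.18 * 68 * 10
Step 4: AW = 122.4 mm

122.4


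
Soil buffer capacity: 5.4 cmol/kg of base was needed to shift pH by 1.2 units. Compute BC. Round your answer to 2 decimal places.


Step 1: BC = change in base / change in pH
Step 2: BC = 5.4 / 1.2
Step 3: BC = 4.5 cmol/(kg*pH unit)

4.5


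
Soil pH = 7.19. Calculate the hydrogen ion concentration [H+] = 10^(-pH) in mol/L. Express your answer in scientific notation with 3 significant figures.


Step 1: [H+] = 10^(-pH)
Step 2: [H+] = 10^(-7.19)
Step 3: [H+] = 6.46e-08 mol/L

6.46e-08


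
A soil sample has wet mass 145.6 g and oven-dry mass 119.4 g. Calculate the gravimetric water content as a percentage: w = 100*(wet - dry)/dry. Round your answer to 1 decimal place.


Step 1: Water mass = wet - dry = 145.6 - 119.4 = 26.2 g
Step 2: w = 100 * water mass / dry mass
Step 3: w = 100 * 26.2 / 119.4 = 21.9%

21.9


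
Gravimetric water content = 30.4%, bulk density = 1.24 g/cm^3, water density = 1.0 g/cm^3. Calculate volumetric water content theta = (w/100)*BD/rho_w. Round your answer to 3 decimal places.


Step 1: theta = (w / 100) * BD / rho_w
Step 2: theta = (30.4 / 100) * 1.24 / 1.0
Step 3: theta = 0.304 * 1.24
Step 4: theta = 0.377

0.377


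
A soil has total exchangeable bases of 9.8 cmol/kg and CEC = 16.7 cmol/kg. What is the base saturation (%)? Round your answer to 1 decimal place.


Step 1: BS = 100 * (sum of bases) / CEC
Step 2: BS = 100 * 9.8 / 16.7
Step 3: BS = 58.7%

58.7


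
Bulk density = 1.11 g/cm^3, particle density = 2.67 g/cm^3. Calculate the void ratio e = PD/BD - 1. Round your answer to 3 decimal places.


Step 1: e = PD / BD - 1
Step 2: e = 2.67 / 1.11 - 1
Step 3: e = 2.40541 - 1
Step 4: e = 1.405

1.405


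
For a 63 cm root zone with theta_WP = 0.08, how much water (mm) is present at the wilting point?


Step 1: Water (mm) = theta_WP * depth * 10
Step 2: Water = 0.08 * 63 * 10
Step 3: Water = 50.4 mm

50.4


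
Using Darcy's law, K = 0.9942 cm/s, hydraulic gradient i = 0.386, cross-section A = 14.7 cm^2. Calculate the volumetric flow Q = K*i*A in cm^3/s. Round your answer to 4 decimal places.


Step 1: Apply Darcy's law: Q = K * i * A
Step 2: Q = 0.9942 * 0.386 * 14.7
Step 3: Q = 5.6413 cm^3/s

5.6413


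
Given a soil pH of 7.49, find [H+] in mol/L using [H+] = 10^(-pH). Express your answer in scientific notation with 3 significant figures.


Step 1: [H+] = 10^(-pH)
Step 2: [H+] = 10^(-7.49)
Step 3: [H+] = 3.24e-08 mol/L

3.24e-08


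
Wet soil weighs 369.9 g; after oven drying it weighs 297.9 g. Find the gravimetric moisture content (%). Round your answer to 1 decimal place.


Step 1: Water mass = wet - dry = 369.9 - 297.9 = 72.0 g
Step 2: w = 100 * water mass / dry mass
Step 3: w = 100 * 72.0 / 297.9 = 24.2%

24.2


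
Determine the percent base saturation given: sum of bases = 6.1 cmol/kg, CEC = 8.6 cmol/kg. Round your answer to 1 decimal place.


Step 1: BS = 100 * (sum of bases) / CEC
Step 2: BS = 100 * 6.1 / 8.6
Step 3: BS = 70.9%

70.9


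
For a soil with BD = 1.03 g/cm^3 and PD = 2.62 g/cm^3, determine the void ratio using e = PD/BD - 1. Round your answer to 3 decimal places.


Step 1: e = PD / BD - 1
Step 2: e = 2.62 / 1.03 - 1
Step 3: e = 2.54369 - 1
Step 4: e = 1.544

1.544


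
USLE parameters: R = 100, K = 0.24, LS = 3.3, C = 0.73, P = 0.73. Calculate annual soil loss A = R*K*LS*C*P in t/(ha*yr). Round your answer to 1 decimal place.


Step 1: A = R * K * LS * C * P
Step 2: R * K = 100 * 0.24 = 24.0
Step 3: (R*K) * LS = 24.0 * 3.3 = 79.2
Step 4: * C * P = 79.2 * 0.73 * 0.73 = 42.2
Step 5: A = 42.2 t/(ha*yr)

42.2


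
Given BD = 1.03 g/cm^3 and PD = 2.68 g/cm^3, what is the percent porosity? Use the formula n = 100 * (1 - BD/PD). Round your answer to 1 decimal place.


Step 1: Formula: n = 100 * (1 - BD / PD)
Step 2: n = 100 * (1 - 1.03 / 2.68)
Step 3: n = 100 * (1 - 0.38433)
Step 4: n = 61.6%

61.6


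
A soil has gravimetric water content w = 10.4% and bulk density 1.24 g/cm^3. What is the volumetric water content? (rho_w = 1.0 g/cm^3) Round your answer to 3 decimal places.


Step 1: theta = (w / 100) * BD / rho_w
Step 2: theta = (10.4 / 100) * 1.24 / 1.0
Step 3: theta = 0.104 * 1.24
Step 4: theta = 0.129

0.129


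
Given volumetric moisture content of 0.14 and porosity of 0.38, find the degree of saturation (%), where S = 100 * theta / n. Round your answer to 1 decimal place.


Step 1: S = 100 * theta_v / n
Step 2: S = 100 * 0.14 / 0.38
Step 3: S = 36.8%

36.8


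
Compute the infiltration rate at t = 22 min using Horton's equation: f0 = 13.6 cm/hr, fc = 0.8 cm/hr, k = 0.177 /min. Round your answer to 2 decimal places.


Step 1: f = fc + (f0 - fc) * exp(-k * t)
Step 2: exp(-0.177 * 22) = 0.020364
Step 3: f = 0.8 + (13.6 - 0.8) * 0.020364
Step 4: f = 0.8 + 12.8 * 0.020364
Step 5: f = 1.06 cm/hr

1.06


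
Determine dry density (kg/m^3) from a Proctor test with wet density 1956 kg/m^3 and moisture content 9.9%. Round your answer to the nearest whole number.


Step 1: Dry density = wet density / (1 + w/100)
Step 2: Dry density = 1956 / (1 + 9.9/100)
Step 3: Dry density = 1956 / 1.099
Step 4: Dry density = 1780 kg/m^3

1780


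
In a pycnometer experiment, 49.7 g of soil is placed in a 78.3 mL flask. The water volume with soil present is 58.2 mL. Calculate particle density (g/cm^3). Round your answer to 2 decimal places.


Step 1: Volume of solids = flask volume - water volume with soil
Step 2: V_solids = 78.3 - 58.2 = 20.1 mL
Step 3: Particle density = mass / V_solids = 49.7 / 20.1 = 2.47 g/cm^3

2.47


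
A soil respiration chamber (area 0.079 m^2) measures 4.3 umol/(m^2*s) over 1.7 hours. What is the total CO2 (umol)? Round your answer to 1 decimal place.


Step 1: Convert time to seconds: 1.7 hr * 3600 = 6120.0 s
Step 2: Total = flux * area * time_s
Step 3: Total = 4.3 * 0.079 * 6120.0
Step 4: Total = 2079.0 umol

2079.0


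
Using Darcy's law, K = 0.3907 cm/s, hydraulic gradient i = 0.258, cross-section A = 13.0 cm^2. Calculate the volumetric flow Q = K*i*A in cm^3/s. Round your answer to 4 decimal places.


Step 1: Apply Darcy's law: Q = K * i * A
Step 2: Q = 0.3907 * 0.258 * 13.0
Step 3: Q = 1.3104 cm^3/s

1.3104


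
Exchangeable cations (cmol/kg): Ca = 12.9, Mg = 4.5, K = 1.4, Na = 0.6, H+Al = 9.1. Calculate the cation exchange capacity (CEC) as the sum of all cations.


Step 1: CEC = Ca + Mg + K + Na + (H+Al)
Step 2: CEC = 12.9 + 4.5 + 1.4 + 0.6 + 9.1
Step 3: CEC = 28.5 cmol/kg

28.5


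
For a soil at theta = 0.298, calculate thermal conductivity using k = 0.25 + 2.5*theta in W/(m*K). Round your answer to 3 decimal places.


Step 1: k = 0.25 + 2.5 * theta
Step 2: k = 0.25 + 2.5 * 0.298
Step 3: k = 0.25 + 0.745
Step 4: k = 0.995 W/(m*K)

0.995


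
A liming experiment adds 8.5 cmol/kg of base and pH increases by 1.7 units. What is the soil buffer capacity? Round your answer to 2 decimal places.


Step 1: BC = change in base / change in pH
Step 2: BC = 8.5 / 1.7
Step 3: BC = 5.0 cmol/(kg*pH unit)

5.0


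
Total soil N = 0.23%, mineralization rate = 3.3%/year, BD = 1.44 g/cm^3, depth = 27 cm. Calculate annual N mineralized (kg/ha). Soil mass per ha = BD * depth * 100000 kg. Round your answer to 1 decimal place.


Step 1: Soil mass per ha = BD * depth * 100000 = 1.44 * 27 * 100000 = 3888000 kg
Step 2: Total N pool = soil mass * N%/100 = 3888000 * 0.23/100 = 8942.4 kg/ha
Step 3: N mineralized = N pool * rate%/100 = 8942.4 * 3.3/100 = 295.1 kg/ha/yr

295.1


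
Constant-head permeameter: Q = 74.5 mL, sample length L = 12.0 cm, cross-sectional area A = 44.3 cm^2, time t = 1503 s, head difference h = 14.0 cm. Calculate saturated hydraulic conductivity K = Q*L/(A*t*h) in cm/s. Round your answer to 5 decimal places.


Step 1: K = Q * L / (A * t * h)
Step 2: Numerator = 74.5 * 12.0 = 894.0
Step 3: Denominator = 44.3 * 1503 * 14.0 = 932160.6
Step 4: K = 894.0 / 932160.6 = 0.00096 cm/s

0.00096


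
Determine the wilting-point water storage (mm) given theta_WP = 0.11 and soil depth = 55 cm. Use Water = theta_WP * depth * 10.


Step 1: Water (mm) = theta_WP * depth * 10
Step 2: Water = 0.11 * 55 * 10
Step 3: Water = 60.5 mm

60.5


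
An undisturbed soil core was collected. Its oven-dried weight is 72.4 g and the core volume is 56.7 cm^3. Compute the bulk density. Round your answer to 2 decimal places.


Step 1: Identify the formula: BD = dry mass / volume
Step 2: Substitute values: BD = 72.4 / 56.7
Step 3: BD = 1.28 g/cm^3

1.28


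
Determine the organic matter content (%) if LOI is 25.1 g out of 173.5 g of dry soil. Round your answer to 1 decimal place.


Step 1: OM% = 100 * LOI / sample mass
Step 2: OM = 100 * 25.1 / 173.5
Step 3: OM = 14.5%

14.5


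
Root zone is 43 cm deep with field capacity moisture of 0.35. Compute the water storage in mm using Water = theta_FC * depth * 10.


Step 1: Water (mm) = theta_FC * depth (cm) * 10
Step 2: Water = 0.35 * 43 * 10
Step 3: Water = 150.5 mm

150.5


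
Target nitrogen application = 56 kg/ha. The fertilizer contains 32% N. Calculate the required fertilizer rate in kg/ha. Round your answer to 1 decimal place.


Step 1: Fertilizer rate = target N / (N content / 100)
Step 2: Rate = 56 / (32 / 100)
Step 3: Rate = 56 / 0.32
Step 4: Rate = 175.0 kg/ha

175.0


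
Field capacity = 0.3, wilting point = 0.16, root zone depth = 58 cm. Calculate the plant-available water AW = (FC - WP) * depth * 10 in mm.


Step 1: Available water = (FC - WP) * depth * 10
Step 2: AW = (0.3 - 0.16) * 58 * 10
Step 3: AW = 0.14 * 58 * 10
Step 4: AW = 81.2 mm

81.2


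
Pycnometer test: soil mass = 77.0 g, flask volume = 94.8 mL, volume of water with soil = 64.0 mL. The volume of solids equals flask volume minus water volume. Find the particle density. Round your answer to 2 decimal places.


Step 1: Volume of solids = flask volume - water volume with soil
Step 2: V_solids = 94.8 - 64.0 = 30.8 mL
Step 3: Particle density = mass / V_solids = 77.0 / 30.8 = 2.5 g/cm^3

2.5


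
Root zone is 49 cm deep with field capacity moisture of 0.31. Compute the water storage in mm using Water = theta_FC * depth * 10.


Step 1: Water (mm) = theta_FC * depth (cm) * 10
Step 2: Water = 0.31 * 49 * 10
Step 3: Water = 151.9 mm

151.9


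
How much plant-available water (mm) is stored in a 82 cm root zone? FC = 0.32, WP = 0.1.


Step 1: Available water = (FC - WP) * depth * 10
Step 2: AW = (0.32 - 0.1) * 82 * 10
Step 3: AW = 0.22 * 82 * 10
Step 4: AW = 180.4 mm

180.4


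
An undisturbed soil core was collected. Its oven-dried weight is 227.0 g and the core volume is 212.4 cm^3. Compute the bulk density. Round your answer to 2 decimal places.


Step 1: Identify the formula: BD = dry mass / volume
Step 2: Substitute values: BD = 227.0 / 212.4
Step 3: BD = 1.07 g/cm^3

1.07


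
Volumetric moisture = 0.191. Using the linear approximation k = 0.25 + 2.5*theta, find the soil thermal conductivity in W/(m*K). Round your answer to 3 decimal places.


Step 1: k = 0.25 + 2.5 * theta
Step 2: k = 0.25 + 2.5 * 0.191
Step 3: k = 0.25 + 0.478
Step 4: k = 0.728 W/(m*K)

0.728


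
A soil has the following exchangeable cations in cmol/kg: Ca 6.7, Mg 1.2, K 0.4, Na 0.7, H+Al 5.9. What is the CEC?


Step 1: CEC = Ca + Mg + K + Na + (H+Al)
Step 2: CEC = 6.7 + 1.2 + 0.4 + 0.7 + 5.9
Step 3: CEC = 14.9 cmol/kg

14.9


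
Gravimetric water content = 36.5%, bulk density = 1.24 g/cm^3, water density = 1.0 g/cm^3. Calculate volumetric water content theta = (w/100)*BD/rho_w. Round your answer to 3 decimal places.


Step 1: theta = (w / 100) * BD / rho_w
Step 2: theta = (36.5 / 100) * 1.24 / 1.0
Step 3: theta = 0.365 * 1.24
Step 4: theta = 0.453

0.453


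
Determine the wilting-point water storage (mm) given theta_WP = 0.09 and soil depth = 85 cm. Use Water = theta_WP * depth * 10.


Step 1: Water (mm) = theta_WP * depth * 10
Step 2: Water = 0.09 * 85 * 10
Step 3: Water = 76.5 mm

76.5


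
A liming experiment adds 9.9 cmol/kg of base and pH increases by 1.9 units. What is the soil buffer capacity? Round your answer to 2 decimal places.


Step 1: BC = change in base / change in pH
Step 2: BC = 9.9 / 1.9
Step 3: BC = 5.21 cmol/(kg*pH unit)

5.21


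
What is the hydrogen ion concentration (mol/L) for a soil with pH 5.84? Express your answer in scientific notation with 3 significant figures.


Step 1: [H+] = 10^(-pH)
Step 2: [H+] = 10^(-5.84)
Step 3: [H+] = 1.45e-06 mol/L

1.45e-06


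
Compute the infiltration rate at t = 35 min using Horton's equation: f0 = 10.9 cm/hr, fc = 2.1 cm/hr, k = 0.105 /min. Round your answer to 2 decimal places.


Step 1: f = fc + (f0 - fc) * exp(-k * t)
Step 2: exp(-0.105 * 35) = 0.025349
Step 3: f = 2.1 + (10.9 - 2.1) * 0.025349
Step 4: f = 2.1 + 8.8 * 0.025349
Step 5: f = 2.32 cm/hr

2.32


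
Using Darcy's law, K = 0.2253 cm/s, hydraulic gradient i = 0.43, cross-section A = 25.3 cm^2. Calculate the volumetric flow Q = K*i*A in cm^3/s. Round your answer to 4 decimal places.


Step 1: Apply Darcy's law: Q = K * i * A
Step 2: Q = 0.2253 * 0.43 * 25.3
Step 3: Q = 2.451 cm^3/s

2.451


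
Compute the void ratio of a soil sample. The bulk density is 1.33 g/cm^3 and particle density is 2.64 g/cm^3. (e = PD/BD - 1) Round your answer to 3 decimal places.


Step 1: e = PD / BD - 1
Step 2: e = 2.64 / 1.33 - 1
Step 3: e = 1.98496 - 1
Step 4: e = 0.985

0.985


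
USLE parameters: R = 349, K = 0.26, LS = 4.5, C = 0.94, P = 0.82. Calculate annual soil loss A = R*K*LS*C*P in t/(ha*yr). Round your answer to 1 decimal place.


Step 1: A = R * K * LS * C * P
Step 2: R * K = 349 * 0.26 = 90.74
Step 3: (R*K) * LS = 90.74 * 4.5 = 408.33
Step 4: * C * P = 408.33 * 0.94 * 0.82 = 314.7
Step 5: A = 314.7 t/(ha*yr)

314.7


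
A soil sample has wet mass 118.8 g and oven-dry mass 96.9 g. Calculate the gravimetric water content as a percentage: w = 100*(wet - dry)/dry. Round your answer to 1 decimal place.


Step 1: Water mass = wet - dry = 118.8 - 96.9 = 21.9 g
Step 2: w = 100 * water mass / dry mass
Step 3: w = 100 * 21.9 / 96.9 = 22.6%

22.6


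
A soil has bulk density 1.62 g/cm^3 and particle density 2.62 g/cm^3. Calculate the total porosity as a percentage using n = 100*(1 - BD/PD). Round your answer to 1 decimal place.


Step 1: Formula: n = 100 * (1 - BD / PD)
Step 2: n = 100 * (1 - 1.62 / 2.62)
Step 3: n = 100 * (1 - 0.61832)
Step 4: n = 38.2%

38.2


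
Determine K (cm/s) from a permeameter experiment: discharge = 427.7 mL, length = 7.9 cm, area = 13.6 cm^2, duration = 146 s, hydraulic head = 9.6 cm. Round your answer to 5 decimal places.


Step 1: K = Q * L / (A * t * h)
Step 2: Numerator = 427.7 * 7.9 = 3378.83
Step 3: Denominator = 13.6 * 146 * 9.6 = 19061.76
Step 4: K = 3378.83 / 19061.76 = 0.17726 cm/s

0.17726


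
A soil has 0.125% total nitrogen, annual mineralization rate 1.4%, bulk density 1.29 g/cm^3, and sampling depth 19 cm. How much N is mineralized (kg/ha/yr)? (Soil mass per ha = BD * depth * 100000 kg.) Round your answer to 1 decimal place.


Step 1: Soil mass per ha = BD * depth * 100000 = 1.29 * 19 * 100000 = 2451000 kg
Step 2: Total N pool = soil mass * N%/100 = 2451000 * 0.125/100 = 3063.75 kg/ha
Step 3: N mineralized = N pool * rate%/100 = 3063.75 * 1.4/100 = 42.9 kg/ha/yr

42.9


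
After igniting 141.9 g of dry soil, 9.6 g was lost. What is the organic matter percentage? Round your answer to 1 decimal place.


Step 1: OM% = 100 * LOI / sample mass
Step 2: OM = 100 * 9.6 / 141.9
Step 3: OM = 6.8%

6.8


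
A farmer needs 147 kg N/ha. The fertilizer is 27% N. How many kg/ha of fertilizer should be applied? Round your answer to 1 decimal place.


Step 1: Fertilizer rate = target N / (N content / 100)
Step 2: Rate = 147 / (27 / 100)
Step 3: Rate = 147 / 0.27
Step 4: Rate = 544.4 kg/ha

544.4


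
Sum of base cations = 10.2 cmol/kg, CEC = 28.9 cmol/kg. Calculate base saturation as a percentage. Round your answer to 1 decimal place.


Step 1: BS = 100 * (sum of bases) / CEC
Step 2: BS = 100 * 10.2 / 28.9
Step 3: BS = 35.3%

35.3


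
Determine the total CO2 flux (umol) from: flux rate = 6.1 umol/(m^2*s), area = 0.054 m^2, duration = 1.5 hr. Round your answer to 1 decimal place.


Step 1: Convert time to seconds: 1.5 hr * 3600 = 5400.0 s
Step 2: Total = flux * area * time_s
Step 3: Total = 6.1 * 0.054 * 5400.0
Step 4: Total = 1778.8 umol

1778.8


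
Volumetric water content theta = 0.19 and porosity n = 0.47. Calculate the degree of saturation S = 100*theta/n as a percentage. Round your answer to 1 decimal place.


Step 1: S = 100 * theta_v / n
Step 2: S = 100 * 0.19 / 0.47
Step 3: S = 40.4%

40.4


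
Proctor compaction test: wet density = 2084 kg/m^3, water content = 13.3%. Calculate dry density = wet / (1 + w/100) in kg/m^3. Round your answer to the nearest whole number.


Step 1: Dry density = wet density / (1 + w/100)
Step 2: Dry density = 2084 / (1 + 13.3/100)
Step 3: Dry density = 2084 / 1.133
Step 4: Dry density = 1839 kg/m^3

1839


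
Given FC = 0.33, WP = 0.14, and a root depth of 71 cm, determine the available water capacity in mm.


Step 1: Available water = (FC - WP) * depth * 10
Step 2: AW = (0.33 - 0.14) * 71 * 10
Step 3: AW = 0.19 * 71 * 10
Step 4: AW = 134.9 mm

134.9


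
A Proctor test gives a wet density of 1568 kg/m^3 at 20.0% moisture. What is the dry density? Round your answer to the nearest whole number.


Step 1: Dry density = wet density / (1 + w/100)
Step 2: Dry density = 1568 / (1 + 20.0/100)
Step 3: Dry density = 1568 / 1.2
Step 4: Dry density = 1307 kg/m^3

1307


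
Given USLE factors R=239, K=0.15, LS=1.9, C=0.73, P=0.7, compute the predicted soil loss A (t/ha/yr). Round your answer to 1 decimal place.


Step 1: A = R * K * LS * C * P
Step 2: R * K = 239 * 0.15 = 35.85
Step 3: (R*K) * LS = 35.85 * 1.9 = 68.115
Step 4: * C * P = 68.115 * 0.73 * 0.7 = 34.8
Step 5: A = 34.8 t/(ha*yr)

34.8


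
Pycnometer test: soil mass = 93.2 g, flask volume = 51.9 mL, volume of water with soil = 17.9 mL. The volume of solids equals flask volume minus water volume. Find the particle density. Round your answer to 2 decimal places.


Step 1: Volume of solids = flask volume - water volume with soil
Step 2: V_solids = 51.9 - 17.9 = 34.0 mL
Step 3: Particle density = mass / V_solids = 93.2 / 34.0 = 2.74 g/cm^3

2.74


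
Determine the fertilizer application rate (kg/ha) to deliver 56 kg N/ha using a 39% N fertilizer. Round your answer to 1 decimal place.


Step 1: Fertilizer rate = target N / (N content / 100)
Step 2: Rate = 56 / (39 / 100)
Step 3: Rate = 56 / 0.39
Step 4: Rate = 143.6 kg/ha

143.6


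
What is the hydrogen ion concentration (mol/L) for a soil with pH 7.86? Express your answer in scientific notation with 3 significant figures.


Step 1: [H+] = 10^(-pH)
Step 2: [H+] = 10^(-7.86)
Step 3: [H+] = 1.38e-08 mol/L

1.38e-08


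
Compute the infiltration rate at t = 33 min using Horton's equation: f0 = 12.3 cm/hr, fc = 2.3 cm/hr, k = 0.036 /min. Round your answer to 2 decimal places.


Step 1: f = fc + (f0 - fc) * exp(-k * t)
Step 2: exp(-0.036 * 33) = 0.30483
Step 3: f = 2.3 + (12.3 - 2.3) * 0.30483
Step 4: f = 2.3 + 10.0 * 0.30483
Step 5: f = 5.35 cm/hr

5.35


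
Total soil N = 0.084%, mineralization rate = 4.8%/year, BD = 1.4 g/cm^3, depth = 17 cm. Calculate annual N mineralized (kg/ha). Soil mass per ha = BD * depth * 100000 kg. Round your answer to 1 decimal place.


Step 1: Soil mass per ha = BD * depth * 100000 = 1.4 * 17 * 100000 = 2380000 kg
Step 2: Total N pool = soil mass * N%/100 = 2380000 * 0.084/100 = 1999.2 kg/ha
Step 3: N mineralized = N pool * rate%/100 = 1999.2 * 4.8/100 = 96.0 kg/ha/yr

96.0


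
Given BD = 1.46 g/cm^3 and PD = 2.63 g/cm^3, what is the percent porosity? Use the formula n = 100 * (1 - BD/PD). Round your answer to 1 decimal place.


Step 1: Formula: n = 100 * (1 - BD / PD)
Step 2: n = 100 * (1 - 1.46 / 2.63)
Step 3: n = 100 * (1 - 0.55513)
Step 4: n = 44.5%

44.5


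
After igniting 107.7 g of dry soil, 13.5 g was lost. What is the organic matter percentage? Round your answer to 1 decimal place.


Step 1: OM% = 100 * LOI / sample mass
Step 2: OM = 100 * 13.5 / 107.7
Step 3: OM = 12.5%

12.5


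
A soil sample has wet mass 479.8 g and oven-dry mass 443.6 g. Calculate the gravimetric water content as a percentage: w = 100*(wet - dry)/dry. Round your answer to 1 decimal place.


Step 1: Water mass = wet - dry = 479.8 - 443.6 = 36.2 g
Step 2: w = 100 * water mass / dry mass
Step 3: w = 100 * 36.2 / 443.6 = 8.2%

8.2


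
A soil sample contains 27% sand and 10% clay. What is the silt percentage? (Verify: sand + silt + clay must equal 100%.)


Step 1: sand + silt + clay = 100%
Step 2: silt = 100 - sand - clay
Step 3: silt = 100 - 27 - 10
Step 4: silt = 63%

63


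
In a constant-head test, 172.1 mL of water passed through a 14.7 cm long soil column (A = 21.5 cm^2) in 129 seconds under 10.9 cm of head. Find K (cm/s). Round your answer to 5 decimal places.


Step 1: K = Q * L / (A * t * h)
Step 2: Numerator = 172.1 * 14.7 = 2529.87
Step 3: Denominator = 21.5 * 129 * 10.9 = 30231.15
Step 4: K = 2529.87 / 30231.15 = 0.08368 cm/s

0.08368


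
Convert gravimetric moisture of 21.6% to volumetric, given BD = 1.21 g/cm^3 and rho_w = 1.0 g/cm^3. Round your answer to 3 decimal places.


Step 1: theta = (w / 100) * BD / rho_w
Step 2: theta = (21.6 / 100) * 1.21 / 1.0
Step 3: theta = 0.216 * 1.21
Step 4: theta = 0.261

0.261


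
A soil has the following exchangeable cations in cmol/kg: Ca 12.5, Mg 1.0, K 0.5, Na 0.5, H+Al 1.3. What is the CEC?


Step 1: CEC = Ca + Mg + K + Na + (H+Al)
Step 2: CEC = 12.5 + 1.0 + 0.5 + 0.5 + 1.3
Step 3: CEC = 15.8 cmol/kg

15.8


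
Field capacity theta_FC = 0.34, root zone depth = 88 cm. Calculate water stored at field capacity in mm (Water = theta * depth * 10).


Step 1: Water (mm) = theta_FC * depth (cm) * 10
Step 2: Water = 0.34 * 88 * 10
Step 3: Water = 299.2 mm

299.2


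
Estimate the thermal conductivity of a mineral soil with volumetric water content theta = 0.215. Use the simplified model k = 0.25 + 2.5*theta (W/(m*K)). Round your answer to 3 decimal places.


Step 1: k = 0.25 + 2.5 * theta
Step 2: k = 0.25 + 2.5 * 0.215
Step 3: k = 0.25 + 0.538
Step 4: k = 0.788 W/(m*K)

0.788


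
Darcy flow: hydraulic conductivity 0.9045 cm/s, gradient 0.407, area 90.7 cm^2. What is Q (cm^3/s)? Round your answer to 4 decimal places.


Step 1: Apply Darcy's law: Q = K * i * A
Step 2: Q = 0.9045 * 0.407 * 90.7
Step 3: Q = 33.3895 cm^3/s

33.3895


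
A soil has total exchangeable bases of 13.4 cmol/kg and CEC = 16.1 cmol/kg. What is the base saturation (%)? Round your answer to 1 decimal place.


Step 1: BS = 100 * (sum of bases) / CEC
Step 2: BS = 100 * 13.4 / 16.1
Step 3: BS = 83.2%

83.2


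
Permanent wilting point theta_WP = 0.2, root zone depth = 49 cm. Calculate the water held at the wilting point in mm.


Step 1: Water (mm) = theta_WP * depth * 10
Step 2: Water = 0.2 * 49 * 10
Step 3: Water = 98.0 mm

98.0


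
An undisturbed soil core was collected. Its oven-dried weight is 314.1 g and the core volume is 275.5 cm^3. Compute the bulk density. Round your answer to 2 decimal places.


Step 1: Identify the formula: BD = dry mass / volume
Step 2: Substitute values: BD = 314.1 / 275.5
Step 3: BD = 1.14 g/cm^3

1.14


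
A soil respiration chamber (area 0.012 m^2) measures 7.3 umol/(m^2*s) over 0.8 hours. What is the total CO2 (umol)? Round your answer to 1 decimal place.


Step 1: Convert time to seconds: 0.8 hr * 3600 = 2880.0 s
Step 2: Total = flux * area * time_s
Step 3: Total = 7.3 * 0.012 * 2880.0
Step 4: Total = 252.3 umol

252.3


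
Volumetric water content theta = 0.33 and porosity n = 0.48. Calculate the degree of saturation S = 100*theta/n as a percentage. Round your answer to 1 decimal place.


Step 1: S = 100 * theta_v / n
Step 2: S = 100 * 0.33 / 0.48
Step 3: S = 68.8%

68.8


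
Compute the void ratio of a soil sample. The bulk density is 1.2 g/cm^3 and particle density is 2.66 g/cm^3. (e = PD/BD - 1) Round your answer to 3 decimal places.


Step 1: e = PD / BD - 1
Step 2: e = 2.66 / 1.2 - 1
Step 3: e = 2.21667 - 1
Step 4: e = 1.217

1.217


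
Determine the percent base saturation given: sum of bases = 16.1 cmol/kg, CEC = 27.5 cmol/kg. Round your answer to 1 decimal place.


Step 1: BS = 100 * (sum of bases) / CEC
Step 2: BS = 100 * 16.1 / 27.5
Step 3: BS = 58.5%

58.5


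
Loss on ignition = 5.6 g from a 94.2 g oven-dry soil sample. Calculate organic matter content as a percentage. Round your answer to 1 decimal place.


Step 1: OM% = 100 * LOI / sample mass
Step 2: OM = 100 * 5.6 / 94.2
Step 3: OM = 5.9%

5.9


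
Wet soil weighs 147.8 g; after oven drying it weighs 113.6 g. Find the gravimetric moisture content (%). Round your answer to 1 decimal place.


Step 1: Water mass = wet - dry = 147.8 - 113.6 = 34.2 g
Step 2: w = 100 * water mass / dry mass
Step 3: w = 100 * 34.2 / 113.6 = 30.1%

30.1


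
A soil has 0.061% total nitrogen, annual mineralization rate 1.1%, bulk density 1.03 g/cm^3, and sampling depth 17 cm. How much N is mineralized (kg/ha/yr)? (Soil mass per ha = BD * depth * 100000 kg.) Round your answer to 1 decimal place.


Step 1: Soil mass per ha = BD * depth * 100000 = 1.03 * 17 * 100000 = 1751000 kg
Step 2: Total N pool = soil mass * N%/100 = 1751000 * 0.061/100 = 1068.11 kg/ha
Step 3: N mineralized = N pool * rate%/100 = 1068.11 * 1.1/100 = 11.7 kg/ha/yr

11.7


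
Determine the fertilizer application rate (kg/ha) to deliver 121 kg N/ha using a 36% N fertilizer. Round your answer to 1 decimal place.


Step 1: Fertilizer rate = target N / (N content / 100)
Step 2: Rate = 121 / (36 / 100)
Step 3: Rate = 121 / 0.36
Step 4: Rate = 336.1 kg/ha

336.1


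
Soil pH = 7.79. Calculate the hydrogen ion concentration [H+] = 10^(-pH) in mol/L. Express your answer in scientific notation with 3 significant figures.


Step 1: [H+] = 10^(-pH)
Step 2: [H+] = 10^(-7.79)
Step 3: [H+] = 1.62e-08 mol/L

1.62e-08


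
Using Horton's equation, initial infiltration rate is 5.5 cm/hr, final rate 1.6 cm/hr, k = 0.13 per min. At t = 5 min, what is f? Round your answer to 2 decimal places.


Step 1: f = fc + (f0 - fc) * exp(-k * t)
Step 2: exp(-0.13 * 5) = 0.522046
Step 3: f = 1.6 + (5.5 - 1.6) * 0.522046
Step 4: f = 1.6 + 3.9 * 0.522046
Step 5: f = 3.64 cm/hr

3.64


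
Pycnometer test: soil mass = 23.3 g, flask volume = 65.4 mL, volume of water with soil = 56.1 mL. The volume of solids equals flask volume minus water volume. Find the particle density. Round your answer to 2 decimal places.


Step 1: Volume of solids = flask volume - water volume with soil
Step 2: V_solids = 65.4 - 56.1 = 9.3 mL
Step 3: Particle density = mass / V_solids = 23.3 / 9.3 = 2.51 g/cm^3

2.51


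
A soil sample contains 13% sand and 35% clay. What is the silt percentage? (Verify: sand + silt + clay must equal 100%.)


Step 1: sand + silt + clay = 100%
Step 2: silt = 100 - sand - clay
Step 3: silt = 100 - 13 - 35
Step 4: silt = 52%

52


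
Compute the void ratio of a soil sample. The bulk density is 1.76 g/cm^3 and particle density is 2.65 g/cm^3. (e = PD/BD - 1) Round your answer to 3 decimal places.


Step 1: e = PD / BD - 1
Step 2: e = 2.65 / 1.76 - 1
Step 3: e = 1.50568 - 1
Step 4: e = 0.506

0.506


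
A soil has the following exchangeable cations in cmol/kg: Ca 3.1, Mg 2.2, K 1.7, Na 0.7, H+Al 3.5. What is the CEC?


Step 1: CEC = Ca + Mg + K + Na + (H+Al)
Step 2: CEC = 3.1 + 2.2 + 1.7 + 0.7 + 3.5
Step 3: CEC = 11.2 cmol/kg

11.2


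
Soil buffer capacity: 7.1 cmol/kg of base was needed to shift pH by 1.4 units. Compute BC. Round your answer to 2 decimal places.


Step 1: BC = change in base / change in pH
Step 2: BC = 7.1 / 1.4
Step 3: BC = 5.07 cmol/(kg*pH unit)

5.07


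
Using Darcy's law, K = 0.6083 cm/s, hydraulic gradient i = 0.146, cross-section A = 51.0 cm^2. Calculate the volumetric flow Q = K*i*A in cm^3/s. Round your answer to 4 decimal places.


Step 1: Apply Darcy's law: Q = K * i * A
Step 2: Q = 0.6083 * 0.146 * 51.0
Step 3: Q = 4.5294 cm^3/s

4.5294


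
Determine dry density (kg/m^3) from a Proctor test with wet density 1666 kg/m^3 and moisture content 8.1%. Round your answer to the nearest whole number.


Step 1: Dry density = wet density / (1 + w/100)
Step 2: Dry density = 1666 / (1 + 8.1/100)
Step 3: Dry density = 1666 / 1.081
Step 4: Dry density = 1541 kg/m^3

1541
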